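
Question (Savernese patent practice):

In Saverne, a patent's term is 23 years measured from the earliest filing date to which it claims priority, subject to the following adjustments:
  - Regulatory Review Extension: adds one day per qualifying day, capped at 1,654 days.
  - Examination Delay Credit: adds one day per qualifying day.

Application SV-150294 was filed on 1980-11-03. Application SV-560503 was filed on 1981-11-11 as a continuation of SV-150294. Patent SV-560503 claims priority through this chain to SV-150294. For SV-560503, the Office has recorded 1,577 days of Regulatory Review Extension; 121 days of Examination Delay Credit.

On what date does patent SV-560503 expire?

Earliest priority filing: 3 November 1980.
Base term: 3 November 1980 + 23 years → 3 November 2003.
Regulatory Review Extension: 1577 days (within the 1654-day cap) → +1577 days → 27 February 2008.
Examination Delay Credit: +121 days → 27 June 2008.

2008-06-27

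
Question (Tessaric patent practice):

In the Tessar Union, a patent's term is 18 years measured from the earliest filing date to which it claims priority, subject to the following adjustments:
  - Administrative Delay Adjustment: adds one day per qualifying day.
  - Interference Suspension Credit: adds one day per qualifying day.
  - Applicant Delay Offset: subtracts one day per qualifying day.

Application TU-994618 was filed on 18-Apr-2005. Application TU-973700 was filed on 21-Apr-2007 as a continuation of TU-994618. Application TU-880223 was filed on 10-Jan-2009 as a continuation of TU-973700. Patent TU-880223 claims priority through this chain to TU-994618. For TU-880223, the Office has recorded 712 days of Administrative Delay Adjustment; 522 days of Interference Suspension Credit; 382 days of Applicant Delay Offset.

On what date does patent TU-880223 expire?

August 17, 2025

Earliest priority filing: 18 April 2005.
Base term: 18 April 2005 + 18 years → 18 April 2023.
Administrative Delay Adjustment: +712 days → 30 March 2025.
Interference Suspension Credit: +522 days → 3 September 2026.
Applicant Delay Offset: −382 days → 17 August 2025.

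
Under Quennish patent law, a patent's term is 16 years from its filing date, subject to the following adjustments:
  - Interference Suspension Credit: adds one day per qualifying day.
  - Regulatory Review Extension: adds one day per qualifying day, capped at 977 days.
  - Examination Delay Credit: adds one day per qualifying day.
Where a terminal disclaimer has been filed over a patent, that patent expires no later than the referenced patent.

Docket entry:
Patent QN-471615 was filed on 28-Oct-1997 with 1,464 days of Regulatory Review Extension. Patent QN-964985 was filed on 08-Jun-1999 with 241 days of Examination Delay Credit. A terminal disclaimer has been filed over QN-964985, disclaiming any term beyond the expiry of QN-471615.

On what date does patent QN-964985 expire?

February 4, 2016

Natural term of QN-964985:
  Base: filing + 16 years → 8 June 2015.
  Examination Delay Credit: +241 days → 4 February 2016.
Expiry of referenced patent QN-471615:
  Base: filing + 16 years → 28 October 2013.
  Regulatory Review Extension: 1464 days claimed exceeds the 977-day cap, so +977 days → 1 July 2016.
Terminal disclaimer: QN-964985 expires on the earlier of 4 February 2016 and 1 July 2016.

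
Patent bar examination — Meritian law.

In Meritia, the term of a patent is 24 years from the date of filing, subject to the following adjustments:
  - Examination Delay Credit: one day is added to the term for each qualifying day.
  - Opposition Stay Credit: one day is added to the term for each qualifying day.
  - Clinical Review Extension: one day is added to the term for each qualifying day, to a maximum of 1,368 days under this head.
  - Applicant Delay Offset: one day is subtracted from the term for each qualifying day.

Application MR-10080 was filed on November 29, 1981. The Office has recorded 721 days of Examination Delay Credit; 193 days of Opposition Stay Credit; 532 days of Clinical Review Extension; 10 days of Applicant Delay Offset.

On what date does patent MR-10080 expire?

November 4, 2009

Base term: filing date + 24 years → 29 November 2005.
Examination Delay Credit: +721 days → 20 November 2007.
Opposition Stay Credit: +193 days → 31 May 2008.
Clinical Review Extension: 532 days (within the 1368-day cap) → +532 days → 14 November 2009.
Applicant Delay Offset: −10 days → 4 November 2009.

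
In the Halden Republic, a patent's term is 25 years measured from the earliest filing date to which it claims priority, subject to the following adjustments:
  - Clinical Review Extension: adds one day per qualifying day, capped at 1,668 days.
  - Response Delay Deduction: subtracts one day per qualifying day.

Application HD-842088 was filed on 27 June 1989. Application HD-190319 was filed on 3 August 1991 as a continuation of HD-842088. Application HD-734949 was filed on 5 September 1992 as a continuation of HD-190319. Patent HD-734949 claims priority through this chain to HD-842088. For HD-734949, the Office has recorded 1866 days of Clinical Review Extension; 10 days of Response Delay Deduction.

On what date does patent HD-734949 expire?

2019-01-10

Earliest priority filing: 27 June 1989.
Base term: 27 June 1989 + 25 years → 27 June 2014.
Clinical Review Extension: 1866 days claimed exceeds the 1668-day cap, so +1668 days → 20 January 2019.
Response Delay Deduction: −10 days → 10 January 2019.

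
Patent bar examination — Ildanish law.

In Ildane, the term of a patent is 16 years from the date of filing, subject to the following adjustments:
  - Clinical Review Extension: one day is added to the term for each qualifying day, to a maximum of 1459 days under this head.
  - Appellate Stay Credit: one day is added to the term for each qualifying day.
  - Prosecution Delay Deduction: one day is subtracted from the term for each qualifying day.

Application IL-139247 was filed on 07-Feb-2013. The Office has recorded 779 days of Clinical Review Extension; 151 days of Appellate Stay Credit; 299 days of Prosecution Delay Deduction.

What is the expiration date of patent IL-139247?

Base term: filing date + 16 years → 7 February 2029.
Clinical Review Extension: 779 days (within the 1459-day cap) → +779 days → 28 March 2031.
Appellate Stay Credit: +151 days → 26 August 2031.
Prosecution Delay Deduction: −299 days → 31 October 2030.

October 31, 2030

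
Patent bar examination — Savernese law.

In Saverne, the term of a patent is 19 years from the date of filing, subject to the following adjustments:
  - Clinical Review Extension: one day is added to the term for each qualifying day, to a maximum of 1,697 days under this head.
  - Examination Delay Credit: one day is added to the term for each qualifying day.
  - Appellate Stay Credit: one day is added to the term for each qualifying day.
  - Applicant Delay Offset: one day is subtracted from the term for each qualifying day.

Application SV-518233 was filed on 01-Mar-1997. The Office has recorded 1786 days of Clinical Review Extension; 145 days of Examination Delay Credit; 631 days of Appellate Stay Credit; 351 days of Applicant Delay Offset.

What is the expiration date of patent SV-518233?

2021-12-22

Base term: filing date + 19 years → 1 March 2016.
Clinical Review Extension: 1786 days claimed exceeds the 1697-day cap, so +1697 days → 23 October 2020.
Examination Delay Credit: +145 days → 17 March 2021.
Appellate Stay Credit: +631 days → 8 December 2022.
Applicant Delay Offset: −351 days → 22 December 2021.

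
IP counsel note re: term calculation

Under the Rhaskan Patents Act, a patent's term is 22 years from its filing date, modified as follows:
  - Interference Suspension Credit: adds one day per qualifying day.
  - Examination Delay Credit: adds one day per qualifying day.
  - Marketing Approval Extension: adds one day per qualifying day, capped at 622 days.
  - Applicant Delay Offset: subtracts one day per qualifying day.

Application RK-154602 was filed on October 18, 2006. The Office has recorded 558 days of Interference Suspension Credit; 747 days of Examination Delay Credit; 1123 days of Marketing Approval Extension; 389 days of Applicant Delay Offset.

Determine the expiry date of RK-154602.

2033-01-03

Base term: filing date + 22 years → 18 October 2028.
Interference Suspension Credit: +558 days → 29 April 2030.
Examination Delay Credit: +747 days → 15 May 2032.
Marketing Approval Extension: 1123 days claimed exceeds the 622-day cap, so +622 days → 27 January 2034.
Applicant Delay Offset: −389 days → 3 January 2033.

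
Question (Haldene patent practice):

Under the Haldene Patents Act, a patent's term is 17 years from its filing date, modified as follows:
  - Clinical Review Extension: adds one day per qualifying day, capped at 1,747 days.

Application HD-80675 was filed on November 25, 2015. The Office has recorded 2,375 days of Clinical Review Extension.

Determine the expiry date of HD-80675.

September 7, 2037

Base term: filing date + 17 years → 25 November 2032.
Clinical Review Extension: 2375 days claimed exceeds the 1747-day cap, so +1747 days → 7 September 2037.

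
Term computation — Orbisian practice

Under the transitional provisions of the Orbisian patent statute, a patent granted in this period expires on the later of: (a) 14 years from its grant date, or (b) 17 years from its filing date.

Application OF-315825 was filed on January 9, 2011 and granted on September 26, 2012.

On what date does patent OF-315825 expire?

(a) grant + 14 years → 26 September 2026.
(b) filing + 17 years → 9 January 2028.
Later of the two: 9 January 2028.

January 9, 2028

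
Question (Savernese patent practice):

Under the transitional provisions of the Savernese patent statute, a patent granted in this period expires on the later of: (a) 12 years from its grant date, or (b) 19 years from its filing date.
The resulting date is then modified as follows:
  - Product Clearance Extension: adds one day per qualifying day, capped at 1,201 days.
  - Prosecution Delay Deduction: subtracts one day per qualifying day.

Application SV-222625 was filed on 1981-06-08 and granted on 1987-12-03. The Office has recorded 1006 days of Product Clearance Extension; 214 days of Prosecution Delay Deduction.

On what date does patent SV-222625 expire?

(a) grant + 12 years → 3 December 1999.
(b) filing + 19 years → 8 June 2000.
Later of the two: 8 June 2000.
Product Clearance Extension: 1006 days (within the 1201-day cap) → +1006 days → 11 March 2003.
Prosecution Delay Deduction: −214 days → 9 August 2002.

August 9, 2002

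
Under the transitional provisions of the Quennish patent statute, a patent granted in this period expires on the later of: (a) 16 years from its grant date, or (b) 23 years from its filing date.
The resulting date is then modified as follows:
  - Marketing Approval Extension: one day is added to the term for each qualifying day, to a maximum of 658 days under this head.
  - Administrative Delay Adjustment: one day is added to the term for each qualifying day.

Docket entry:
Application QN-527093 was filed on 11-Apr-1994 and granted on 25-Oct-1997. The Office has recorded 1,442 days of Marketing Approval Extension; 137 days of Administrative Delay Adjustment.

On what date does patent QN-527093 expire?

(a) grant + 16 years → 25 October 2013.
(b) filing + 23 years → 11 April 2017.
Later of the two: 11 April 2017.
Marketing Approval Extension: 1442 days claimed exceeds the 658-day cap, so +658 days → 29 January 2019.
Administrative Delay Adjustment: +137 days → 15 June 2019.

2019-06-15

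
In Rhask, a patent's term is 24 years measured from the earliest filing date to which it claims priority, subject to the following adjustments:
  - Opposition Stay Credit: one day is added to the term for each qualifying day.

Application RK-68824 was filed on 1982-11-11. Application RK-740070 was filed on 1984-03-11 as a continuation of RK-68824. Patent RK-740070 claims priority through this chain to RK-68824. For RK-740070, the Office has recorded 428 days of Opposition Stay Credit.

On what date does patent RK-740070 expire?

January 13, 2008

Earliest priority filing: 11 November 1982.
Base term: 11 November 1982 + 24 years → 11 November 2006.
Opposition Stay Credit: +428 days → 13 January 2008.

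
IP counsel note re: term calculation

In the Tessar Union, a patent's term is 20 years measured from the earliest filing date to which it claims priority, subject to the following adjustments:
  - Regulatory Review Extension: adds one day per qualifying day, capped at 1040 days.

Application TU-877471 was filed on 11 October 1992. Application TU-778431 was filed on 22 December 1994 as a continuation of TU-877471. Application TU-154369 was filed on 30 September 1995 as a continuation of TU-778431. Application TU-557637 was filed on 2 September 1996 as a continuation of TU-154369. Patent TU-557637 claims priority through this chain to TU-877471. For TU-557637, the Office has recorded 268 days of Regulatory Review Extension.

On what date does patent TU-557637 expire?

July 6, 2013

Earliest priority filing: 11 October 1992.
Base term: 11 October 1992 + 20 years → 11 October 2012.
Regulatory Review Extension: 268 days (within the 1040-day cap) → +268 days → 6 July 2013.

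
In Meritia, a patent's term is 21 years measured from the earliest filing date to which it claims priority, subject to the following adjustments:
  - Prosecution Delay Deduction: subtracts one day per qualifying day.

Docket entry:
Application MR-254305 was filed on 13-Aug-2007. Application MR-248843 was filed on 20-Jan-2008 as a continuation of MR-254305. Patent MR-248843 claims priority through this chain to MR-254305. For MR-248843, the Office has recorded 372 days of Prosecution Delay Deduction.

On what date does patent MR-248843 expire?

Earliest priority filing: 13 August 2007.
Base term: 13 August 2007 + 21 years → 13 August 2028.
Prosecution Delay Deduction: −372 days → 7 August 2027.

August 7, 2027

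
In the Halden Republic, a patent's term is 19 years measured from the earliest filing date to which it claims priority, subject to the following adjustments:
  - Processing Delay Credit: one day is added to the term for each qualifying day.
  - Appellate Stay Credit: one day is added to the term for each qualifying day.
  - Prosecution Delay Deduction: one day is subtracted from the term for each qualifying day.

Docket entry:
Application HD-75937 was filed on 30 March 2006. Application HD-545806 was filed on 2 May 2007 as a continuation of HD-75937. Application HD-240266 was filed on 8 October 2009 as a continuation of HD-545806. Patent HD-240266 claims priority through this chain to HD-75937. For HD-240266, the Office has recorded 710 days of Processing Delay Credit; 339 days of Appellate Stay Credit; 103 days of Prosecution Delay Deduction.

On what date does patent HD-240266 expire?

2027-11-01

Earliest priority filing: 30 March 2006.
Base term: 30 March 2006 + 19 years → 30 March 2025.
Processing Delay Credit: +710 days → 10 March 2027.
Appellate Stay Credit: +339 days → 12 February 2028.
Prosecution Delay Deduction: −103 days → 1 November 2027.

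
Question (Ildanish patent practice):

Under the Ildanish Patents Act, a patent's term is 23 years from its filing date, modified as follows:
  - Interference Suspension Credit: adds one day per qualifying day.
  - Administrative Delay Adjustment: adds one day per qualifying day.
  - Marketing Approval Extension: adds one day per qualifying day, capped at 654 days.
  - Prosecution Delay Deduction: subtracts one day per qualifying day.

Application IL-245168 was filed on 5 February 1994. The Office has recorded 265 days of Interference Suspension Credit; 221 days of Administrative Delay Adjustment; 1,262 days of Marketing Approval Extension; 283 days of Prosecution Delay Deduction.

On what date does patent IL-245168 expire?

2019-06-12

Base term: filing date + 23 years → 5 February 2017.
Interference Suspension Credit: +265 days → 28 October 2017.
Administrative Delay Adjustment: +221 days → 6 June 2018.
Marketing Approval Extension: 1262 days claimed exceeds the 654-day cap, so +654 days → 21 March 2020.
Prosecution Delay Deduction: −283 days → 12 June 2019.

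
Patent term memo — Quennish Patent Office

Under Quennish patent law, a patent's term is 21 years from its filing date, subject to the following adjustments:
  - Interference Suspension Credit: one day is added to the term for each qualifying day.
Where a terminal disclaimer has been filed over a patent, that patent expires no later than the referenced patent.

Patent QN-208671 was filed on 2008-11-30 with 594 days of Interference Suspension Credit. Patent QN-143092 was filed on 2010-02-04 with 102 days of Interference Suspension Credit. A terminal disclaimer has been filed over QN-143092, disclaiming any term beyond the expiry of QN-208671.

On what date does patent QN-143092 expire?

Natural term of QN-143092:
  Base: filing + 21 years → 4 February 2031.
  Interference Suspension Credit: +102 days → 17 May 2031.
Expiry of referenced patent QN-208671:
  Base: filing + 21 years → 30 November 2029.
  Interference Suspension Credit: +594 days → 17 July 2031.
Terminal disclaimer: QN-143092 expires on the earlier of 17 May 2031 and 17 July 2031.

2031-05-17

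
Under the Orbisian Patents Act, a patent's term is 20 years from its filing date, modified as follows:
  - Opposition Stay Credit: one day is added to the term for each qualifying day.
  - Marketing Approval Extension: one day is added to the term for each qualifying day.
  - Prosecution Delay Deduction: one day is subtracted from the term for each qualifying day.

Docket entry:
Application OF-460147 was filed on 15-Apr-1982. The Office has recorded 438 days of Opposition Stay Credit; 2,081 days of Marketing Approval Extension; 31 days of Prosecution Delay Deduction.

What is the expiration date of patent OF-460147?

Base term: filing date + 20 years → 15 April 2002.
Opposition Stay Credit: +438 days → 27 June 2003.
Marketing Approval Extension: +2081 days → 8 March 2009.
Prosecution Delay Deduction: −31 days → 5 February 2009.

2009-02-05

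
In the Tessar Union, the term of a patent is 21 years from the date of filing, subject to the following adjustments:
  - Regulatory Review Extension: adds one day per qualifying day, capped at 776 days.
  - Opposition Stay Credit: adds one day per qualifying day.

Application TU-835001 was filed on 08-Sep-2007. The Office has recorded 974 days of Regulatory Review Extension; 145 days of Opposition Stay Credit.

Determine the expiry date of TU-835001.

Base term: filing date + 21 years → 8 September 2028.
Regulatory Review Extension: 974 days claimed exceeds the 776-day cap, so +776 days → 24 October 2030.
Opposition Stay Credit: +145 days → 18 March 2031.

March 18, 2031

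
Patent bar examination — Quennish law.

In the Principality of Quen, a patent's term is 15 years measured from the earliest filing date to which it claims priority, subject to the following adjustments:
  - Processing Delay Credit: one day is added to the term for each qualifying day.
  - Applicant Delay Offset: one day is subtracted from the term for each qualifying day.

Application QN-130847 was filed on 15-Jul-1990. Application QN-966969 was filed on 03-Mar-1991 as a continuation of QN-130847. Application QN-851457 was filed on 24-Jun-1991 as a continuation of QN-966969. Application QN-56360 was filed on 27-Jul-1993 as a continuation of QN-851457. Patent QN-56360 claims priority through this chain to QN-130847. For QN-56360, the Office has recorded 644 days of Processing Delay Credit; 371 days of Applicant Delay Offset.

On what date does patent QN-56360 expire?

2006-04-14

Earliest priority filing: 15 July 1990.
Base term: 15 July 1990 + 15 years → 15 July 2005.
Processing Delay Credit: +644 days → 20 April 2007.
Applicant Delay Offset: −371 days → 14 April 2006.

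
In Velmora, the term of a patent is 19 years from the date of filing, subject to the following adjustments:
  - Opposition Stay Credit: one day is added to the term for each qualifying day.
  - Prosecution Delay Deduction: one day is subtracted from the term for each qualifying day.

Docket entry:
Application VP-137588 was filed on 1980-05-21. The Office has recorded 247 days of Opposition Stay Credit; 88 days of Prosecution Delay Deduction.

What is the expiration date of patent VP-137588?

October 27, 1999

Base term: filing date + 19 years → 21 May 1999.
Opposition Stay Credit: +247 days → 23 January 2000.
Prosecution Delay Deduction: −88 days → 27 October 1999.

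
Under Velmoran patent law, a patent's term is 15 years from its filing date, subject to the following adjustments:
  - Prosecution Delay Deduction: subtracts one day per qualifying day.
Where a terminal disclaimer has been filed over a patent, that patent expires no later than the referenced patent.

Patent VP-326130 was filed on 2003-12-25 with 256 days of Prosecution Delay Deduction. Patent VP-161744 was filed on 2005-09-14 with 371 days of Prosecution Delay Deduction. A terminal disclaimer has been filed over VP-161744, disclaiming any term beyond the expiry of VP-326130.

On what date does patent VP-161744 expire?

Natural term of VP-161744:
  Base: filing + 15 years → 14 September 2020.
  Prosecution Delay Deduction: −371 days → 9 September 2019.
Expiry of referenced patent VP-326130:
  Base: filing + 15 years → 25 December 2018.
  Prosecution Delay Deduction: −256 days → 13 April 2018.
Terminal disclaimer: VP-161744 expires on the earlier of 9 September 2019 and 13 April 2018.

2018-04-13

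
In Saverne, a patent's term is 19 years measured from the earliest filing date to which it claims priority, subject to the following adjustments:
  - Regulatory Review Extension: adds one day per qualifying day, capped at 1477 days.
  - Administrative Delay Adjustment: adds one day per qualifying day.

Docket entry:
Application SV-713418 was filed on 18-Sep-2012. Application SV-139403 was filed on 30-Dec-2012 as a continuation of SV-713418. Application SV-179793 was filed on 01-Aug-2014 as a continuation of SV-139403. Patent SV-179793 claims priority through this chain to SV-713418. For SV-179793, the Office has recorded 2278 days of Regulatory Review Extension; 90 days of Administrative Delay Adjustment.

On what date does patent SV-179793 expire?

2036-01-02

Earliest priority filing: 18 September 2012.
Base term: 18 September 2012 + 19 years → 18 September 2031.
Regulatory Review Extension: 2278 days claimed exceeds the 1477-day cap, so +1477 days → 4 October 2035.
Administrative Delay Adjustment: +90 days → 2 January 2036.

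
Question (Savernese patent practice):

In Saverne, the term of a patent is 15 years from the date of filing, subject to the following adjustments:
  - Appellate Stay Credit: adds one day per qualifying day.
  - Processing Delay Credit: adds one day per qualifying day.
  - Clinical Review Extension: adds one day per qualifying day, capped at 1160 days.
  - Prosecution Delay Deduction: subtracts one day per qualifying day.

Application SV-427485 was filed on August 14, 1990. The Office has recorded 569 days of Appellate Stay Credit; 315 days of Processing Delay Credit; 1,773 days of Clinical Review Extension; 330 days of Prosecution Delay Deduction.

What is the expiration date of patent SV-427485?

Base term: filing date + 15 years → 14 August 2005.
Appellate Stay Credit: +569 days → 6 March 2007.
Processing Delay Credit: +315 days → 15 January 2008.
Clinical Review Extension: 1773 days claimed exceeds the 1160-day cap, so +1160 days → 20 March 2011.
Prosecution Delay Deduction: −330 days → 24 April 2010.

April 24, 2010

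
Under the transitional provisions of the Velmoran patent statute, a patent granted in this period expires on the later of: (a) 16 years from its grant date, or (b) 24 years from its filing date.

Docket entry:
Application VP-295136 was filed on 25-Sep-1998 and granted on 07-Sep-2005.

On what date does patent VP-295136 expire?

(a) grant + 16 years → 7 September 2021.
(b) filing + 24 years → 25 September 2022.
Later of the two: 25 September 2022.

2022-09-25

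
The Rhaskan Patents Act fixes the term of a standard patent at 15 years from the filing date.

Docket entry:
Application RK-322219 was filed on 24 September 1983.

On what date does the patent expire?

September 24, 1998

Filing date + 15 years → 24 September 1998.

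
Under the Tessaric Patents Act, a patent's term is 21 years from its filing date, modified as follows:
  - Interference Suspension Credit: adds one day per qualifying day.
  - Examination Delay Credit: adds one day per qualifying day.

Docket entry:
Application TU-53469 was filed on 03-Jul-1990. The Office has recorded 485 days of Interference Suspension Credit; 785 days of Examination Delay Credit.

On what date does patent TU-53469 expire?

Base term: filing date + 21 years → 3 July 2011.
Interference Suspension Credit: +485 days → 30 October 2012.
Examination Delay Credit: +785 days → 24 December 2014.

2014-12-24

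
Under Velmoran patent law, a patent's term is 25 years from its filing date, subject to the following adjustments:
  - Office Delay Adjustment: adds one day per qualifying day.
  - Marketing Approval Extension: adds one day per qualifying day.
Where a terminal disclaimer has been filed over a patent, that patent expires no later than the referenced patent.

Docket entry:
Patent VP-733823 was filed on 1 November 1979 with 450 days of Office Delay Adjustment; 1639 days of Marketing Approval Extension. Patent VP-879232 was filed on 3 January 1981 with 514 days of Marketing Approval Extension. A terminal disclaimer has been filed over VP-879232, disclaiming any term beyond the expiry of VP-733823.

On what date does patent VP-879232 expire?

2007-06-01

Natural term of VP-879232:
  Base: filing + 25 years → 3 January 2006.
  Marketing Approval Extension: +514 days → 1 June 2007.
Expiry of referenced patent VP-733823:
  Base: filing + 25 years → 1 November 2004.
  Office Delay Adjustment: +450 days → 25 January 2006.
  Marketing Approval Extension: +1639 days → 22 July 2010.
Terminal disclaimer: VP-879232 expires on the earlier of 1 June 2007 and 22 July 2010.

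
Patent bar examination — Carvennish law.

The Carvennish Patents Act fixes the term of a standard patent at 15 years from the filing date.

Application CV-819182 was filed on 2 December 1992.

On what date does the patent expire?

2007-12-02

Filing date + 15 years → 2 December 2007.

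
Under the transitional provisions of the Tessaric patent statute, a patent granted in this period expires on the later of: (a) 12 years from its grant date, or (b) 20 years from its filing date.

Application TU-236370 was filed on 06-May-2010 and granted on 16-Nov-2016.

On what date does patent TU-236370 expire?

2030-05-06

(a) grant + 12 years → 16 November 2028.
(b) filing + 20 years → 6 May 2030.
Later of the two: 6 May 2030.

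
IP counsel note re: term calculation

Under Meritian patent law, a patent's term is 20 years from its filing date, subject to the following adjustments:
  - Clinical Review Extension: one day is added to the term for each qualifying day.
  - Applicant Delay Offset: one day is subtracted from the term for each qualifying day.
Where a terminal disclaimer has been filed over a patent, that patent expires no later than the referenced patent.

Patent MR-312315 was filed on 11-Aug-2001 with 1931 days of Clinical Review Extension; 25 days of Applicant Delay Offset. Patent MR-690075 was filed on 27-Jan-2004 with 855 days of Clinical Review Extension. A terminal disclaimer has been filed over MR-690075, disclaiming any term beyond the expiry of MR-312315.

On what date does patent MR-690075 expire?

May 31, 2026

Natural term of MR-690075:
  Base: filing + 20 years → 27 January 2024.
  Clinical Review Extension: +855 days → 31 May 2026.
Expiry of referenced patent MR-312315:
  Base: filing + 20 years → 11 August 2021.
  Clinical Review Extension: +1931 days → 24 November 2026.
  Applicant Delay Offset: −25 days → 30 October 2026.
Terminal disclaimer: MR-690075 expires on the earlier of 31 May 2026 and 30 October 2026.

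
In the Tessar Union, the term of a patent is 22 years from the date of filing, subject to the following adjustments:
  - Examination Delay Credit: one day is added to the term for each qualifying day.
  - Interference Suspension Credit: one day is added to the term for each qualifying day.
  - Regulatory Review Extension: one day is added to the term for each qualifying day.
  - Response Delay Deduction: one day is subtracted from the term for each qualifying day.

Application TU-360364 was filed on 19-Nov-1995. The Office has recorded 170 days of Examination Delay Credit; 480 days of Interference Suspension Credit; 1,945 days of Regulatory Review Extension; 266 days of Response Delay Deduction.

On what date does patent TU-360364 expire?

Base term: filing date + 22 years → 19 November 2017.
Examination Delay Credit: +170 days → 8 May 2018.
Interference Suspension Credit: +480 days → 31 August 2019.
Regulatory Review Extension: +1945 days → 27 December 2024.
Response Delay Deduction: −266 days → 5 April 2024.

April 5, 2024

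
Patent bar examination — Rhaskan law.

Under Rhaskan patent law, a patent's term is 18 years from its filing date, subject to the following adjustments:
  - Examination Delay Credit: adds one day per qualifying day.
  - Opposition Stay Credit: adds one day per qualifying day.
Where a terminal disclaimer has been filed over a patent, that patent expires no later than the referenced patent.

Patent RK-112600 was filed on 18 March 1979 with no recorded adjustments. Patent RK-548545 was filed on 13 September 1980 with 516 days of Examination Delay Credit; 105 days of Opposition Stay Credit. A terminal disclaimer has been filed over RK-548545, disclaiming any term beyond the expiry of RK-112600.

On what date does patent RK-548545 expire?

March 18, 1997

Natural term of RK-548545:
  Base: filing + 18 years → 13 September 1998.
  Examination Delay Credit: +516 days → 11 February 2000.
  Opposition Stay Credit: +105 days → 26 May 2000.
Expiry of referenced patent RK-112600:
  Base: filing + 18 years → 18 March 1997.
Terminal disclaimer: RK-548545 expires on the earlier of 26 May 2000 and 18 March 1997.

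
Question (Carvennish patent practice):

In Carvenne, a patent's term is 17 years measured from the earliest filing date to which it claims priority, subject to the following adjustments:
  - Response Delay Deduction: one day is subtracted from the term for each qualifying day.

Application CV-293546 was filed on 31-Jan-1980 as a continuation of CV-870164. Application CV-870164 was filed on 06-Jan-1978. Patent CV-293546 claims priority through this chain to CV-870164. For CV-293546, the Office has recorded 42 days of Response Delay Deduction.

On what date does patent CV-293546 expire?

November 25, 1994

Earliest priority filing: 6 January 1978.
Base term: 6 January 1978 + 17 years → 6 January 1995.
Response Delay Deduction: −42 days → 25 November 1994.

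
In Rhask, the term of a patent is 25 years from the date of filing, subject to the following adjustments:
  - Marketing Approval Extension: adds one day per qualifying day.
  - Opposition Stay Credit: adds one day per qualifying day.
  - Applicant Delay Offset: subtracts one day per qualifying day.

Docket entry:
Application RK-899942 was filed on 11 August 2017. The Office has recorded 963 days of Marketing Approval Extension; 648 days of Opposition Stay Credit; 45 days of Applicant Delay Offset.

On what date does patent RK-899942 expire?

November 24, 2046

Base term: filing date + 25 years → 11 August 2042.
Marketing Approval Extension: +963 days → 31 March 2045.
Opposition Stay Credit: +648 days → 8 January 2047.
Applicant Delay Offset: −45 days → 24 November 2046.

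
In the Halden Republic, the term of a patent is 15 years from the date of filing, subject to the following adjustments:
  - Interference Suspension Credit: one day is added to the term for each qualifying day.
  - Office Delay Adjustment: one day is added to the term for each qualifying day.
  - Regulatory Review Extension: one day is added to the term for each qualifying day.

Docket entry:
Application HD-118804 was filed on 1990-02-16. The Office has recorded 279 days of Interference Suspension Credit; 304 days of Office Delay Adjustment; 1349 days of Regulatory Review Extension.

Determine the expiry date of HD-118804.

June 2, 2010

Base term: filing date + 15 years → 16 February 2005.
Interference Suspension Credit: +279 days → 22 November 2005.
Office Delay Adjustment: +304 days → 22 September 2006.
Regulatory Review Extension: +1349 days → 2 June 2010.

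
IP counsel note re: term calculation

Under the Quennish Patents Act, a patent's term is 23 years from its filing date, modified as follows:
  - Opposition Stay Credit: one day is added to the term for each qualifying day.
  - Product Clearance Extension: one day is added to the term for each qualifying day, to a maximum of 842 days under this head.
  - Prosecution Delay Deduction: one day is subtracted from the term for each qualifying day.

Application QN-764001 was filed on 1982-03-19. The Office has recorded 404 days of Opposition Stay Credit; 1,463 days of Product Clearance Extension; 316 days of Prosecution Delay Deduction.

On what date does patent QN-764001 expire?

Base term: filing date + 23 years → 19 March 2005.
Opposition Stay Credit: +404 days → 27 April 2006.
Product Clearance Extension: 1463 days claimed exceeds the 842-day cap, so +842 days → 16 August 2008.
Prosecution Delay Deduction: −316 days → 5 October 2007.

October 5, 2007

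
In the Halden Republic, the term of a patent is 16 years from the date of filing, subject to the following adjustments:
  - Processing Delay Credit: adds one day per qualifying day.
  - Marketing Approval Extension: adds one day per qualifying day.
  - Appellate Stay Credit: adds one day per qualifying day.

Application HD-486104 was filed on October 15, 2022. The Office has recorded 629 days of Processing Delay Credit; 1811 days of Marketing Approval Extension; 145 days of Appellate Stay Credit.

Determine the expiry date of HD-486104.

November 12, 2045

Base term: filing date + 16 years → 15 October 2038.
Processing Delay Credit: +629 days → 5 July 2040.
Marketing Approval Extension: +1811 days → 20 June 2045.
Appellate Stay Credit: +145 days → 12 November 2045.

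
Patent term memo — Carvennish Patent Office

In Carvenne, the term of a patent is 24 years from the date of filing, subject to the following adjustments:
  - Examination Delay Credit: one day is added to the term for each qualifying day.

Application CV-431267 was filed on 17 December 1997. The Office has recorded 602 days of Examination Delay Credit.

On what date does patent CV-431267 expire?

2023-08-11

Base term: filing date + 24 years → 17 December 2021.
Examination Delay Credit: +602 days → 11 August 2023.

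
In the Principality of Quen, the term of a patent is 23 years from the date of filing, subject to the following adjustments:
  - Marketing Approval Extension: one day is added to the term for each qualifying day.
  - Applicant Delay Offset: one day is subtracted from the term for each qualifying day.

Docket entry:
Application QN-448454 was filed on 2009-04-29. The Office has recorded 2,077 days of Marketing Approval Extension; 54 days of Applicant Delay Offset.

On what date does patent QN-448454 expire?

2037-11-12

Base term: filing date + 23 years → 29 April 2032.
Marketing Approval Extension: +2077 days → 5 January 2038.
Applicant Delay Offset: −54 days → 12 November 2037.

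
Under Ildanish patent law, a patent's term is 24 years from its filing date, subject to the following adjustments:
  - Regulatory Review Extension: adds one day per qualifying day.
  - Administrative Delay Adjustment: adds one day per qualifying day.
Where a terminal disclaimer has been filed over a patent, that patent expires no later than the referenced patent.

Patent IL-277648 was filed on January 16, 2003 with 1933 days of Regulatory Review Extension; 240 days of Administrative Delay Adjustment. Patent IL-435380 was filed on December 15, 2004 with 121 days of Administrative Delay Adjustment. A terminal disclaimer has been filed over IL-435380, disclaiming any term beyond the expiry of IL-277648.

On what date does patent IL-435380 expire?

Natural term of IL-435380:
  Base: filing + 24 years → 15 December 2028.
  Administrative Delay Adjustment: +121 days → 15 April 2029.
Expiry of referenced patent IL-277648:
  Base: filing + 24 years → 16 January 2027.
  Regulatory Review Extension: +1933 days → 2 May 2032.
  Administrative Delay Adjustment: +240 days → 28 December 2032.
Terminal disclaimer: IL-435380 expires on the earlier of 15 April 2029 and 28 December 2032.

2029-04-15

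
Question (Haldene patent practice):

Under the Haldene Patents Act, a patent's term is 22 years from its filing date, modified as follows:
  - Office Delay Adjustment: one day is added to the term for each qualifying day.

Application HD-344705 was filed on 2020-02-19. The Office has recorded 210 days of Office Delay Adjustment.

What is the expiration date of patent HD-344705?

Base term: filing date + 22 years → 19 February 2042.
Office Delay Adjustment: +210 days → 17 September 2042.

September 17, 2042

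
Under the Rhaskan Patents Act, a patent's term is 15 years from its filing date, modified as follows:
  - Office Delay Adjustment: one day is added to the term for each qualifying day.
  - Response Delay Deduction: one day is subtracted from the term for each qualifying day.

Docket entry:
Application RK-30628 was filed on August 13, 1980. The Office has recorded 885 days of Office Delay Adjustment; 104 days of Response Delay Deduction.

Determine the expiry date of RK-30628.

Base term: filing date + 15 years → 13 August 1995.
Office Delay Adjustment: +885 days → 14 January 1998.
Response Delay Deduction: −104 days → 2 October 1997.

1997-10-02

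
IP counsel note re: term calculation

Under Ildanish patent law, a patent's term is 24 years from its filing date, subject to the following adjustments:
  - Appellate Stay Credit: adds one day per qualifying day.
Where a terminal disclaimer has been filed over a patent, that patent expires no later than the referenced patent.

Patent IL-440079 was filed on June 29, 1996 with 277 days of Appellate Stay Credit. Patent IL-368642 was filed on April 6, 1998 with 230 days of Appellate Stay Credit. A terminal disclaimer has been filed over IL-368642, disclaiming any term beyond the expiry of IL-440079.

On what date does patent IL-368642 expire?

April 2, 2021

Natural term of IL-368642:
  Base: filing + 24 years → 6 April 2022.
  Appellate Stay Credit: +230 days → 22 November 2022.
Expiry of referenced patent IL-440079:
  Base: filing + 24 years → 29 June 2020.
  Appellate Stay Credit: +277 days → 2 April 2021.
Terminal disclaimer: IL-368642 expires on the earlier of 22 November 2022 and 2 April 2021.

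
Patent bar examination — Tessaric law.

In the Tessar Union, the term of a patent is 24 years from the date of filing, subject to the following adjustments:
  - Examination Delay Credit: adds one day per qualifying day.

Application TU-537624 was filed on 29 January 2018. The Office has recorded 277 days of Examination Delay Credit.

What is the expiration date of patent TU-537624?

November 2, 2042

Base term: filing date + 24 years → 29 January 2042.
Examination Delay Credit: +277 days → 2 November 2042.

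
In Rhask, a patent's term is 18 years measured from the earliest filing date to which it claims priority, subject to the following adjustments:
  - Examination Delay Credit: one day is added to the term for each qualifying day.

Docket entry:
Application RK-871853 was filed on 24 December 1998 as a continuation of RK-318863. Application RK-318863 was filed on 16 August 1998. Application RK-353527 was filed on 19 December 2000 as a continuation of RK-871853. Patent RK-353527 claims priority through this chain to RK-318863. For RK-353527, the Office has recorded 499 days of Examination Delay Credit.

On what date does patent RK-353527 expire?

December 28, 2017

Earliest priority filing: 16 August 1998.
Base term: 16 August 1998 + 18 years → 16 August 2016.
Examination Delay Credit: +499 days → 28 December 2017.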